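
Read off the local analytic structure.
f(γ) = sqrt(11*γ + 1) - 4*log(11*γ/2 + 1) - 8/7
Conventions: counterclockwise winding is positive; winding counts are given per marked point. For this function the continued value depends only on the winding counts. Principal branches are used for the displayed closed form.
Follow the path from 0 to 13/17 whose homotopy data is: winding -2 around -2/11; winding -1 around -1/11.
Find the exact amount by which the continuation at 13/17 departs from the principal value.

Continued minus principal equals (-(8/17)*sqrt(170)) + ((16)*pi)*i.

The rational part is single-valued and drops out of the difference; each branch term changes only by its own monodromy.
(1)*sqrt(1 - γ/(-1/11)): winding -1 is odd, the square root flips sign, contributing -2*(1)*sqrt(1 - (13/17)/(-1/11)) = -2*(1)*sqrt(160/17) = -(8/17)*sqrt(170).
(-4)*log(1 - γ/(-2/11)): each positive loop around -2/11 adds 2*pi*i to the log, so winding -2 contributes (-4)*(-2)*2*pi*i = (16)*pi*i.
Summing the contributions at γ = 13/17 gives (-(8/17)*sqrt(170)) + ((16)*pi)*i.


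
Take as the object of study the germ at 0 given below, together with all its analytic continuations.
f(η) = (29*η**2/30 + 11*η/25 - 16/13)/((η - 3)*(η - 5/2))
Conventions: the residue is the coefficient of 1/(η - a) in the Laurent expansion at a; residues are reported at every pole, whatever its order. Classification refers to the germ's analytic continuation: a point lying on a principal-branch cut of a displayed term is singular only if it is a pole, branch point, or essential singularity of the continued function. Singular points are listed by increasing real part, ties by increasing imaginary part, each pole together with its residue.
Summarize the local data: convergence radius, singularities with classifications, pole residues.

Denominator factor (η - 3): pole of order 1 at 3, modulus 3.
Denominator factor (η - 5/2): pole of order 1 at 5/2, modulus 5/2.
The radius of convergence is the smallest modulus among the singular points: 5/2.
At the order-1 pole 5/2 set g(η) = (η - (5/2))*f(η) = (29*η**2/30 + 11*η/25 - 16/13)/(η - 3).
Simple pole: residue = g(a) at a = 5/2, which is -9221/780.
At the order-1 pole 3 set g(η) = (η - (3))*f(η) = (29*η**2/30 + 11*η/25 - 16/13)/(η - 5/2).
Simple pole: residue = g(a) at a = 3, which is 5713/325.
List the singular points by increasing real part (a conjugate pair: the negative imaginary part first).

Radius of convergence at 0: 5/2.
At 5/2: a pole of order 1; residue -9221/780.
At 3: a pole of order 1; residue 5713/325.


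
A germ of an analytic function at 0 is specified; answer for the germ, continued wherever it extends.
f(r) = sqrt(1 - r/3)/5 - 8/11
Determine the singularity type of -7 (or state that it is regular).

The point is a regular point.

There is no denominator, hence no pole anywhere.
Branch term sqrt(1 - r/(3)): argument at -7 is 10/3, nonzero, so -7 is not its branch point (a point on a principal cut is still regular for the continued germ).
So the germ continues analytically to -7.


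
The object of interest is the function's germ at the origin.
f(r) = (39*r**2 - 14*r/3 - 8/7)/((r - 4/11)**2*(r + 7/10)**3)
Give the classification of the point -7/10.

The point is a pole of order 3.

The denominator factor r + 7/10 vanishes at -7/10 and appears to the power 3; the numerator there equals 44591/2100, nonzero, and no other factor vanishes.
Hence a pole whose order is the multiplicity, 3.


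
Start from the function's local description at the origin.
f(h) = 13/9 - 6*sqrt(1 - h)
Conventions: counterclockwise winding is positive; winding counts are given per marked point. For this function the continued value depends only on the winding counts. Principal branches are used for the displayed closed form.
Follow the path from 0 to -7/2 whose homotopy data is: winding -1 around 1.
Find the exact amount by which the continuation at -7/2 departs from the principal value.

Continued minus principal equals (18)*sqrt(2).

The rational part is single-valued and drops out of the difference; each branch term changes only by its own monodromy.
(-6)*sqrt(1 - h/(1)): winding -1 is odd, the square root flips sign, contributing -2*(-6)*sqrt(1 - (-7/2)/(1)) = -2*(-6)*sqrt(9/2) = (18)*sqrt(2).
Summing the contributions at h = -7/2 gives (18)*sqrt(2).


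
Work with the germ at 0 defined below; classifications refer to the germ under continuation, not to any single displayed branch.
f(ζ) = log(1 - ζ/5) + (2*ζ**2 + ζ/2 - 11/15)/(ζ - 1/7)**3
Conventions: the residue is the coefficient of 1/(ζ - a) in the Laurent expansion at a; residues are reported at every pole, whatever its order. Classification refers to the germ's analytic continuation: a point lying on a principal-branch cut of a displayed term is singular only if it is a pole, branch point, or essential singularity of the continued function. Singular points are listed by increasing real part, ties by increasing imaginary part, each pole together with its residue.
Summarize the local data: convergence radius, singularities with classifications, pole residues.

Radius of convergence at 0: 1/7.
At 1/7: a pole of order 3; residue 2.
At 5: a logarithmic branch point.

Denominator factor (ζ - 1/7)^3: pole of order 3 at 1/7, modulus 1/7.
Branch term (1)*log(1 - ζ/(5)): its argument vanishes at ζ = 5, a logarithmic branch point, modulus 5.
The radius of convergence is the smallest modulus among the singular points: 1/7.
The branch term is analytic at 1/7 and contributes nothing to the residue; only the rational part matters.
At the order-3 pole 1/7 set g(ζ) = (ζ - (1/7))^3*(rational part) = 2*ζ**2 + ζ/2 - 11/15.
Order-3 pole: residue = g''(a)/2; g''(1/7) = 4, so the residue is 2.
List the singular points by increasing real part (a conjugate pair: the negative imaginary part first).


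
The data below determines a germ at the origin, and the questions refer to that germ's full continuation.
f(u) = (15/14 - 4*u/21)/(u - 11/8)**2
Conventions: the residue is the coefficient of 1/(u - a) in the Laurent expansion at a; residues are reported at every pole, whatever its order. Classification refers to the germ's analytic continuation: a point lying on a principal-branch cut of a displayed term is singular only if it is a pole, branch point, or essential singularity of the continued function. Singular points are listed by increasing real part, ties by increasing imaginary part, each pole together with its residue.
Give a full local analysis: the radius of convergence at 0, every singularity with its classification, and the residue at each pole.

Radius of convergence at 0: 11/8.
At 11/8: a pole of order 2; residue -4/21.

Denominator factor (u - 11/8)^2: pole of order 2 at 11/8, modulus 11/8.
The radius of convergence is the smallest modulus among the singular points: 11/8.
At the order-2 pole 11/8 set g(u) = (u - (11/8))^2*f(u) = 15/14 - 4*u/21.
Order-2 pole: residue = g'(a); g'(11/8) = -4/21, so the residue is -4/21.


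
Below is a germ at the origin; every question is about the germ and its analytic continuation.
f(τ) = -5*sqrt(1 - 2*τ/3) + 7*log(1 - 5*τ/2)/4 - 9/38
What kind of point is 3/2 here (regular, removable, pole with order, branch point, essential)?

The point is an algebraic (square-root) branch point.

The term (-5)*sqrt(1 - τ/(3/2)) has argument 1 - 3/2/(3/2) = 0 at 3/2: a square-root (algebraic, two-sheeted) branch point; the remaining terms are analytic or single-valued there.


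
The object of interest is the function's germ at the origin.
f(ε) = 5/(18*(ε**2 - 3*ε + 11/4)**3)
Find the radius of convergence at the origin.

Denominator factor (ε**2 - 3*ε + 11/4)^3: discriminant -2, complex-conjugate roots (3/2) + ((1/2)*sqrt(2))*i and (3/2) - ((1/2)*sqrt(2))*i; poles of order 3, moduli (1/2)*sqrt(11) and (1/2)*sqrt(11).
The radius of convergence is the smallest modulus among the singular points: (1/2)*sqrt(11).

The radius of convergence is (1/2)*sqrt(11).


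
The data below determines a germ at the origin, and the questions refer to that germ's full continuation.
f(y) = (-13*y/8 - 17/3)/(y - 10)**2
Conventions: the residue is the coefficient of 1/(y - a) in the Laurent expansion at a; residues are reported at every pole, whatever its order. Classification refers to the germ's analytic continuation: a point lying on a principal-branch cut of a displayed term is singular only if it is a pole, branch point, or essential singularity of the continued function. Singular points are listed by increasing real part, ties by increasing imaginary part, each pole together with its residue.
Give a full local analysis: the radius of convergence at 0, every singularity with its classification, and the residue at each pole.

Denominator factor (y - 10)^2: pole of order 2 at 10, modulus 10.
The radius of convergence is the smallest modulus among the singular points: 10.
At the order-2 pole 10 set g(y) = (y - (10))^2*f(y) = -13*y/8 - 17/3.
Order-2 pole: residue = g'(a); g'(10) = -13/8, so the residue is -13/8.

Radius of convergence at 0: 10.
At 10: a pole of order 2; residue -13/8.


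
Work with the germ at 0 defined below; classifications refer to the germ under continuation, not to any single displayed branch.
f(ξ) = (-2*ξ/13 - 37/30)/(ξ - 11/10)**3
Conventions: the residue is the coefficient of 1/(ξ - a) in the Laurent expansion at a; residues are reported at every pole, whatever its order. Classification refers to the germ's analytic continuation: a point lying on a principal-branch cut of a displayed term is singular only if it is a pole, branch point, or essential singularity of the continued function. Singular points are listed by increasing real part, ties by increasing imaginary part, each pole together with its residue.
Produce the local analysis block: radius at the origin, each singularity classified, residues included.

Denominator factor (ξ - 11/10)^3: pole of order 3 at 11/10, modulus 11/10.
The radius of convergence is the smallest modulus among the singular points: 11/10.
At the order-3 pole 11/10 set g(ξ) = (ξ - (11/10))^3*f(ξ) = -2*ξ/13 - 37/30.
Order-3 pole: residue = g''(a)/2; g''(11/10) = 0, so the residue is 0.

Radius of convergence at 0: 11/10.
At 11/10: a pole of order 3; residue 0.


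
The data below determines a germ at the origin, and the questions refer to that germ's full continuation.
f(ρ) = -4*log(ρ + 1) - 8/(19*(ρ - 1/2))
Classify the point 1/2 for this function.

The point is a pole of order 1.

The denominator factor ρ - 1/2 vanishes at 1/2 and appears to the power 1; the numerator there equals -8/19, nonzero, and no other factor vanishes.
The branch terms are analytic at this point.
Hence a pole whose order is the multiplicity, 1.


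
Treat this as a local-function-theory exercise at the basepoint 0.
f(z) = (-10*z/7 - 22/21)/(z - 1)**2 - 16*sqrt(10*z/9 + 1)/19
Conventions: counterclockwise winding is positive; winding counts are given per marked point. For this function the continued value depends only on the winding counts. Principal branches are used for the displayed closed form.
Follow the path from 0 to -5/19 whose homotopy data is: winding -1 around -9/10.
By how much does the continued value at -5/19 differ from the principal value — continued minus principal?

Continued minus principal equals (352/1083)*sqrt(19).

The rational part is single-valued and drops out of the difference; each branch term changes only by its own monodromy.
(-16/19)*sqrt(1 - z/(-9/10)): winding -1 is odd, the square root flips sign, contributing -2*(-16/19)*sqrt(1 - (-5/19)/(-9/10)) = -2*(-16/19)*sqrt(121/171) = (352/1083)*sqrt(19).
Summing the contributions at z = -5/19 gives (352/1083)*sqrt(19).


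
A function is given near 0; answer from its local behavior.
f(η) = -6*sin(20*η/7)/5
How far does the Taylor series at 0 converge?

The radius of convergence is infinite.

The factor -sin(20*η/7) is entire and contributes no finite singular point.
The polynomial part has no poles.
No finite singular points: the Taylor series at 0 converges everywhere.


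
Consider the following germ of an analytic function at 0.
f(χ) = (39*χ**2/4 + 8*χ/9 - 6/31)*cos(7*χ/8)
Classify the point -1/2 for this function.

The point is a regular point.

There is no denominator, hence no pole anywhere.
The factor cos(7*χ/8) is entire.
So the germ continues analytically to -1/2.


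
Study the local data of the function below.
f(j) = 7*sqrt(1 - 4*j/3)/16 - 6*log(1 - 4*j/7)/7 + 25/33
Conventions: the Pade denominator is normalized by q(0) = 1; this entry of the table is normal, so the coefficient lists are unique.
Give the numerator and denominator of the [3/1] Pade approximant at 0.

The Pade approximant has numerator coefficients [631/528, -1407442073/463057056, -24263033/49112112, -393673871/3094063056]; denominator coefficients [1, -339413/125286].

Taylor coefficients needed (expand at 0): a_0 = 631/528, a_1 = 233/1176, a_2 = 1055/24696, a_3 = -2983/259308, a_4 = -339413/10890936.
Write the denominator as Q(j) = 1 + q1*j. Requiring Q*f - P = O(j^5) with deg P <= 3 kills the coefficients of j^4..j^4 in Q*f:
  j^4: a_4 + q1*a_3 = 0, i.e. -339413/10890936 + (-2983/259308)*q1 = 0.
Solving this linear system: q1 = -339413/125286.
The numerator is Q*f truncated at degree 3: P0 = a_0 = 631/528; P1 = a_1 + q1*a_0 = -1407442073/463057056; P2 = a_2 + q1*a_1 = -24263033/49112112; P3 = a_3 + q1*a_2 = -393673871/3094063056.


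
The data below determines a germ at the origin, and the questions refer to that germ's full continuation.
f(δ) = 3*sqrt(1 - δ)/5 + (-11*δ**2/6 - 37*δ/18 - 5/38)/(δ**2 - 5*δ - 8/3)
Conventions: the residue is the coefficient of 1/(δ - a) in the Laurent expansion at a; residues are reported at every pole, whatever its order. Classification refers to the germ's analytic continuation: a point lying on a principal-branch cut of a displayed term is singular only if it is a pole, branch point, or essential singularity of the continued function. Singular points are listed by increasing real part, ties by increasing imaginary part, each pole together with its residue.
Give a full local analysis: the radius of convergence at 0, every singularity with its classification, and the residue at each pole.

Denominator factor (δ**2 - 5*δ - 8/3): discriminant 107/3, real irrational roots 5/2 + (1/6)*sqrt(321) and 5/2 - (1/6)*sqrt(321); poles of order 1, moduli 5/2 + (1/6)*sqrt(321) and -5/2 + (1/6)*sqrt(321).
Branch term (3/5)*sqrt(1 - δ/(1)): its argument vanishes at δ = 1, a square-root branch point, modulus 1.
The radius of convergence is the smallest modulus among the singular points: -5/2 + (1/6)*sqrt(321).
The branch term is analytic at 5/2 - (1/6)*sqrt(321) and contributes nothing to the residue; only the rational part matters.
The factor δ**2 - 5*δ - 8/3 splits as (δ - a)(δ - a') with a = 5/2 - (1/6)*sqrt(321), a' = 5/2 + (1/6)*sqrt(321). At the order-1 pole a set g(δ) = (δ - a)*(rational part) = [-11*δ**2/6 - 37*δ/18 - 5/38] / (δ - a').
Simple pole: residue = g(a) at a = 5/2 - (1/6)*sqrt(321), which is -101/18 + (5656/18297)*sqrt(321).
The branch term is analytic at 5/2 + (1/6)*sqrt(321) and contributes nothing to the residue; only the rational part matters.
The factor δ**2 - 5*δ - 8/3 splits as (δ - a)(δ - a') with a = 5/2 + (1/6)*sqrt(321), a' = 5/2 - (1/6)*sqrt(321). At the order-1 pole a set g(δ) = (δ - a)*(rational part) = [-11*δ**2/6 - 37*δ/18 - 5/38] / (δ - a').
Simple pole: residue = g(a) at a = 5/2 + (1/6)*sqrt(321), which is -101/18 - (5656/18297)*sqrt(321).
List the singular points by increasing real part (a conjugate pair: the negative imaginary part first).

Radius of convergence at 0: -5/2 + (1/6)*sqrt(321).
At 5/2 - (1/6)*sqrt(321): a pole of order 1; residue -101/18 + (5656/18297)*sqrt(321).
At 1: an algebraic (square-root) branch point.
At 5/2 + (1/6)*sqrt(321): a pole of order 1; residue -101/18 - (5656/18297)*sqrt(321).


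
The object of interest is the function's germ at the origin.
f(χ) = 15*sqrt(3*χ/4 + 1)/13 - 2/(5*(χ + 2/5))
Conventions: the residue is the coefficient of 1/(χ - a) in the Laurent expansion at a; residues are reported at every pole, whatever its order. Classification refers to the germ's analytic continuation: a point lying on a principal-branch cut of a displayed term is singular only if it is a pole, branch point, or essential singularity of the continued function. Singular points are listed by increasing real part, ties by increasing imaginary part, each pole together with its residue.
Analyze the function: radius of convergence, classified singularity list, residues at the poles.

Denominator factor (χ + 2/5): pole of order 1 at -2/5, modulus 2/5.
Branch term (15/13)*sqrt(1 - χ/(-4/3)): its argument vanishes at χ = -4/3, a square-root branch point, modulus 4/3.
The radius of convergence is the smallest modulus among the singular points: 2/5.
The branch term is analytic at -2/5 and contributes nothing to the residue; only the rational part matters.
At the order-1 pole -2/5 set g(χ) = (χ - (-2/5))*(rational part) = -2/5.
Simple pole: residue = g(a) at a = -2/5, which is -2/5.
List the singular points by increasing real part (a conjugate pair: the negative imaginary part first).

Radius of convergence at 0: 2/5.
At -4/3: an algebraic (square-root) branch point.
At -2/5: a pole of order 1; residue -2/5.


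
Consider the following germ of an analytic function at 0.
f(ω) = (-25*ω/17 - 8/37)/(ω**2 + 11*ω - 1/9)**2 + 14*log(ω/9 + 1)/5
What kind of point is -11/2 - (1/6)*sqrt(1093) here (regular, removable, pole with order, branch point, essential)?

The denominator factor ω**2 + 11*ω - 1/9 vanishes at -11/2 - (1/6)*sqrt(1093) and appears to the power 2; the numerator there equals 9903/1258 + (25/102)*sqrt(1093), nonzero, and no other factor vanishes.
The branch terms are analytic at this point.
Hence a pole whose order is the multiplicity, 2.

The point is a pole of order 2.


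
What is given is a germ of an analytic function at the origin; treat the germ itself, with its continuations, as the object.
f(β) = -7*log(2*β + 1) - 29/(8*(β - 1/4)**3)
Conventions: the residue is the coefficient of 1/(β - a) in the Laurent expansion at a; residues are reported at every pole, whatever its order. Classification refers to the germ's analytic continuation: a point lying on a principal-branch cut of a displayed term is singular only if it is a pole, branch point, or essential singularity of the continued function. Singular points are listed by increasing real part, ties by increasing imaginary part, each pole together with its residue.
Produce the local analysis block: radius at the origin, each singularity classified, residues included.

Denominator factor (β - 1/4)^3: pole of order 3 at 1/4, modulus 1/4.
Branch term (-7)*log(1 - β/(-1/2)): its argument vanishes at β = -1/2, a logarithmic branch point, modulus 1/2.
The radius of convergence is the smallest modulus among the singular points: 1/4.
The branch term is analytic at 1/4 and contributes nothing to the residue; only the rational part matters.
At the order-3 pole 1/4 set g(β) = (β - (1/4))^3*(rational part) = -29/8.
Order-3 pole: residue = g''(a)/2; g''(1/4) = 0, so the residue is 0.
List the singular points by increasing real part (a conjugate pair: the negative imaginary part first).

Radius of convergence at 0: 1/4.
At -1/2: a logarithmic branch point.
At 1/4: a pole of order 3; residue 0.


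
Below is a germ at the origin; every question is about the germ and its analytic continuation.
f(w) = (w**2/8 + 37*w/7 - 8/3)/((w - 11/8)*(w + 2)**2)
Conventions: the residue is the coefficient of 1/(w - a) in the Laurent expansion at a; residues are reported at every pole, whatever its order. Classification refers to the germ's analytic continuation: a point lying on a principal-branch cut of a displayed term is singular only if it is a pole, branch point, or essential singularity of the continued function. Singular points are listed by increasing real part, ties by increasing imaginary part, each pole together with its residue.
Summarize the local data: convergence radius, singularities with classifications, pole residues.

Radius of convergence at 0: 11/8.
At -2: a pole of order 2; residue -4588/15309.
At 11/8: a pole of order 1; residue 52013/122472.

Denominator factor (w + 2)^2: pole of order 2 at -2, modulus 2.
Denominator factor (w - 11/8): pole of order 1 at 11/8, modulus 11/8.
The radius of convergence is the smallest modulus among the singular points: 11/8.
At the order-2 pole -2 set g(w) = (w - (-2))^2*f(w) = (w**2/8 + 37*w/7 - 8/3)/(w - 11/8).
Order-2 pole: residue = g'(a); g'(-2) = -4588/15309, so the residue is -4588/15309.
At the order-1 pole 11/8 set g(w) = (w - (11/8))*f(w) = (w**2/8 + 37*w/7 - 8/3)/(w + 2)**2.
Simple pole: residue = g(a) at a = 11/8, which is 52013/122472.
List the singular points by increasing real part (a conjugate pair: the negative imaginary part first).


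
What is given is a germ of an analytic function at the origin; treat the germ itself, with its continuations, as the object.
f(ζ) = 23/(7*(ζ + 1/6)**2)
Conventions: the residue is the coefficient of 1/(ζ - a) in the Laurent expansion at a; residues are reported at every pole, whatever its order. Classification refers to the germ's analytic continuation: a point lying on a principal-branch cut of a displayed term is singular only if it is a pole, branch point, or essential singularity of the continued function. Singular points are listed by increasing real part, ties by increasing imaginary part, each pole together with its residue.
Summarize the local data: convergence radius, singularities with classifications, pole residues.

Radius of convergence at 0: 1/6.
At -1/6: a pole of order 2; residue 0.

Denominator factor (ζ + 1/6)^2: pole of order 2 at -1/6, modulus 1/6.
The radius of convergence is the smallest modulus among the singular points: 1/6.
At the order-2 pole -1/6 set g(ζ) = (ζ - (-1/6))^2*f(ζ) = 23/7.
Order-2 pole: residue = g'(a); g'(-1/6) = 0, so the residue is 0.


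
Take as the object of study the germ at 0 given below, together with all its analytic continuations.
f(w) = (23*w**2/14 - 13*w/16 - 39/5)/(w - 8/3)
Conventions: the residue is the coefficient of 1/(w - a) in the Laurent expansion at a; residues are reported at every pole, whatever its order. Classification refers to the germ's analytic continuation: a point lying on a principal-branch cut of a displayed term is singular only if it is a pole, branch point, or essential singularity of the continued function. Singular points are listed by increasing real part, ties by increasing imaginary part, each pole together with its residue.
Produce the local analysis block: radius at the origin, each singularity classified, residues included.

Denominator factor (w - 8/3): pole of order 1 at 8/3, modulus 8/3.
The radius of convergence is the smallest modulus among the singular points: 8/3.
At the order-1 pole 8/3 set g(w) = (w - (8/3))*f(w) = 23*w**2/14 - 13*w/16 - 39/5.
Simple pole: residue = g(a) at a = 8/3, which is 1081/630.

Radius of convergence at 0: 8/3.
At 8/3: a pole of order 1; residue 1081/630.


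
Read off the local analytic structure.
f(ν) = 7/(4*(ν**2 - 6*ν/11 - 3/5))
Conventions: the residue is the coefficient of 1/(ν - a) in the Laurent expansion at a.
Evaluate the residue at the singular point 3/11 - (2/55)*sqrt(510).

The residue is -(77/1632)*sqrt(510).

The factor ν**2 - 6*ν/11 - 3/5 splits as (ν - a)(ν - a') with a = 3/11 - (2/55)*sqrt(510), a' = 3/11 + (2/55)*sqrt(510). At the order-1 pole a set g(ν) = (ν - a)*f(ν) = [7/4] / (ν - a').
Simple pole: residue = g(a) at a = 3/11 - (2/55)*sqrt(510), which is -(77/1632)*sqrt(510).


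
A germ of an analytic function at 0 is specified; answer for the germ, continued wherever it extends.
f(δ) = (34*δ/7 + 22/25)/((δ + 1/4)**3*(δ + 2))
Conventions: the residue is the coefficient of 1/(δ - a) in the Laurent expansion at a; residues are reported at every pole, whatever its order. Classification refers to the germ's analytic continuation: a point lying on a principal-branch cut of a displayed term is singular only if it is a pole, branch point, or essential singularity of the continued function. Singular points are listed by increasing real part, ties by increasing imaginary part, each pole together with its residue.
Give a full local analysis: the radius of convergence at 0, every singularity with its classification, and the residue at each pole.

Radius of convergence at 0: 1/4.
At -2: a pole of order 1; residue 98944/60025.
At -1/4: a pole of order 3; residue -98944/60025.

Denominator factor (δ + 2): pole of order 1 at -2, modulus 2.
Denominator factor (δ + 1/4)^3: pole of order 3 at -1/4, modulus 1/4.
The radius of convergence is the smallest modulus among the singular points: 1/4.
At the order-1 pole -2 set g(δ) = (δ - (-2))*f(δ) = (34*δ/7 + 22/25)/(δ + 1/4)**3.
Simple pole: residue = g(a) at a = -2, which is 98944/60025.
At the order-3 pole -1/4 set g(δ) = (δ - (-1/4))^3*f(δ) = (34*δ/7 + 22/25)/(δ + 2).
Order-3 pole: residue = g''(a)/2; g''(-1/4) = -197888/60025, so the residue is -98944/60025.
List the singular points by increasing real part (a conjugate pair: the negative imaginary part first).


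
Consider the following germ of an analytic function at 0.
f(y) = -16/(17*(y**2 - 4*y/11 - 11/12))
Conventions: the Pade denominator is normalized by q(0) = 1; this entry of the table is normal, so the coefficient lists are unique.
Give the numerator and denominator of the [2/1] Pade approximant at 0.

Taylor coefficients needed (expand at 0): a_0 = 192/187, a_1 = -9216/22627, a_2 = 3508992/2737867, a_3 = -315629568/331281907.
Write the denominator as Q(y) = 1 + q1*y. Requiring Q*f - P = O(y^4) with deg P <= 2 kills the coefficients of y^3..y^3 in Q*f:
  y^3: a_3 + q1*a_2 = 0, i.e. -315629568/331281907 + (3508992/2737867)*q1 = 0.
Solving this linear system: q1 = 136992/184283.
The numerator is Q*f truncated at degree 2: P0 = a_0 = 192/187; P1 = a_1 + q1*a_0 = 9216/25891; P2 = a_2 + q1*a_1 = 25344/25891.

The Pade approximant has numerator coefficients [192/187, 9216/25891, 25344/25891]; denominator coefficients [1, 136992/184283].


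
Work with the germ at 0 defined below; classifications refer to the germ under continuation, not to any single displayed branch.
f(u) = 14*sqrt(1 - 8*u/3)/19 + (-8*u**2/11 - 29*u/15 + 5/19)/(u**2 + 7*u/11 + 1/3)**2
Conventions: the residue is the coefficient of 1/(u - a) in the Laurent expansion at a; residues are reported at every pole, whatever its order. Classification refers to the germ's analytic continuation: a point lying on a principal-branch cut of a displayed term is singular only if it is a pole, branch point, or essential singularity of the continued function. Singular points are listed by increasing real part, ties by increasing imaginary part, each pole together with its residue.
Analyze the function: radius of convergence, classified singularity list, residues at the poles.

Radius of convergence at 0: 3/8.
At (-7/22) - ((1/66)*sqrt(1011))*i: a pole of order 2; residue ((482427/10789055)*sqrt(1011))*i.
At (-7/22) + ((1/66)*sqrt(1011))*i: a pole of order 2; residue -((482427/10789055)*sqrt(1011))*i.
At 3/8: an algebraic (square-root) branch point.

Denominator factor (u**2 + 7*u/11 + 1/3)^2: discriminant -337/363, complex-conjugate roots (-7/22) + ((1/66)*sqrt(1011))*i and (-7/22) - ((1/66)*sqrt(1011))*i; poles of order 2, moduli (1/3)*sqrt(3) and (1/3)*sqrt(3).
Branch term (14/19)*sqrt(1 - u/(3/8)): its argument vanishes at u = 3/8, a square-root branch point, modulus 3/8.
The radius of convergence is the smallest modulus among the singular points: 3/8.
The branch term is analytic at (-7/22) - ((1/66)*sqrt(1011))*i and contributes nothing to the residue; only the rational part matters.
The factor u**2 + 7*u/11 + 1/3 splits as (u - a)(u - a') with a = (-7/22) - ((1/66)*sqrt(1011))*i, a' = (-7/22) + ((1/66)*sqrt(1011))*i. At the order-2 pole a set g(u) = (u - a)^2*(rational part) = [-8*u**2/11 - 29*u/15 + 5/19] / (u - a')^2.
Order-2 pole: residue = g'(a); g'((-7/22) - ((1/66)*sqrt(1011))*i) = ((482427/10789055)*sqrt(1011))*i, so the residue is ((482427/10789055)*sqrt(1011))*i.
The branch term is analytic at (-7/22) + ((1/66)*sqrt(1011))*i and contributes nothing to the residue; only the rational part matters.
The factor u**2 + 7*u/11 + 1/3 splits as (u - a)(u - a') with a = (-7/22) + ((1/66)*sqrt(1011))*i, a' = (-7/22) - ((1/66)*sqrt(1011))*i. At the order-2 pole a set g(u) = (u - a)^2*(rational part) = [-8*u**2/11 - 29*u/15 + 5/19] / (u - a')^2.
Order-2 pole: residue = g'(a); g'((-7/22) + ((1/66)*sqrt(1011))*i) = -((482427/10789055)*sqrt(1011))*i, so the residue is -((482427/10789055)*sqrt(1011))*i.
List the singular points by increasing real part (a conjugate pair: the negative imaginary part first).


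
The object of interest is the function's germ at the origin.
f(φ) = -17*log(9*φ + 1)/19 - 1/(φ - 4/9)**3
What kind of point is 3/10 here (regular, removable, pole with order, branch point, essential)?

The point is a regular point.

Denominator factors: φ - 4/9 = -13/90 at φ = 3/10 — none vanishes.
Branch term log(1 - φ/(-1/9)): argument at 3/10 is 37/10, nonzero, so 3/10 is not its branch point (a point on a principal cut is still regular for the continued germ).
So the germ continues analytically to 3/10.


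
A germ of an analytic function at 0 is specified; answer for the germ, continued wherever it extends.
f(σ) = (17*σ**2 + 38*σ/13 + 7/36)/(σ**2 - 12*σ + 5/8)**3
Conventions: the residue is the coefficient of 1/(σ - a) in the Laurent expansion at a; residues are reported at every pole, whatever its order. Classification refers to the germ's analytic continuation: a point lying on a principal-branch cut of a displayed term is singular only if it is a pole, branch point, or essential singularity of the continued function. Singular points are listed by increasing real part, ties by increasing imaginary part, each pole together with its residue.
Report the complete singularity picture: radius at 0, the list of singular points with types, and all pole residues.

Radius of convergence at 0: 6 - (1/4)*sqrt(566).
At 6 - (1/4)*sqrt(566): a pole of order 3; residue -(401801/883942293)*sqrt(566).
At 6 + (1/4)*sqrt(566): a pole of order 3; residue (401801/883942293)*sqrt(566).

Denominator factor (σ**2 - 12*σ + 5/8)^3: discriminant 283/2, real irrational roots 6 + (1/4)*sqrt(566) and 6 - (1/4)*sqrt(566); poles of order 3, moduli 6 + (1/4)*sqrt(566) and 6 - (1/4)*sqrt(566).
The radius of convergence is the smallest modulus among the singular points: 6 - (1/4)*sqrt(566).
The factor σ**2 - 12*σ + 5/8 splits as (σ - a)(σ - a') with a = 6 - (1/4)*sqrt(566), a' = 6 + (1/4)*sqrt(566). At the order-3 pole a set g(σ) = (σ - a)^3*f(σ) = [17*σ**2 + 38*σ/13 + 7/36] / (σ - a')^3.
Order-3 pole: residue = g''(a)/2; g''(6 - (1/4)*sqrt(566)) = -(803602/883942293)*sqrt(566), so the residue is -(401801/883942293)*sqrt(566).
The factor σ**2 - 12*σ + 5/8 splits as (σ - a)(σ - a') with a = 6 + (1/4)*sqrt(566), a' = 6 - (1/4)*sqrt(566). At the order-3 pole a set g(σ) = (σ - a)^3*f(σ) = [17*σ**2 + 38*σ/13 + 7/36] / (σ - a')^3.
Order-3 pole: residue = g''(a)/2; g''(6 + (1/4)*sqrt(566)) = (803602/883942293)*sqrt(566), so the residue is (401801/883942293)*sqrt(566).
List the singular points by increasing real part (a conjugate pair: the negative imaginary part first).


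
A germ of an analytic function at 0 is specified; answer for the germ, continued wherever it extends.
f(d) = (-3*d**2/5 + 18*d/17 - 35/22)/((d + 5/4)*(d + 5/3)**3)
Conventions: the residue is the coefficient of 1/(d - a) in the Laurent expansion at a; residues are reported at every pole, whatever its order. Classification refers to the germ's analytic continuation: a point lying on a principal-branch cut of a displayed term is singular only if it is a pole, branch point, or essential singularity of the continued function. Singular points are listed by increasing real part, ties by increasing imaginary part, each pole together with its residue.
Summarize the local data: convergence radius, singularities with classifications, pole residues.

Radius of convergence at 0: 5/4.
At -5/3: a pole of order 3; residue 49788/935.
At -5/4: a pole of order 1; residue -49788/935.

Denominator factor (d + 5/4): pole of order 1 at -5/4, modulus 5/4.
Denominator factor (d + 5/3)^3: pole of order 3 at -5/3, modulus 5/3.
The radius of convergence is the smallest modulus among the singular points: 5/4.
At the order-3 pole -5/3 set g(d) = (d - (-5/3))^3*f(d) = (-3*d**2/5 + 18*d/17 - 35/22)/(d + 5/4).
Order-3 pole: residue = g''(a)/2; g''(-5/3) = 99576/935, so the residue is 49788/935.
At the order-1 pole -5/4 set g(d) = (d - (-5/4))*f(d) = (-3*d**2/5 + 18*d/17 - 35/22)/(d + 5/3)**3.
Simple pole: residue = g(a) at a = -5/4, which is -49788/935.
List the singular points by increasing real part (a conjugate pair: the negative imaginary part first).


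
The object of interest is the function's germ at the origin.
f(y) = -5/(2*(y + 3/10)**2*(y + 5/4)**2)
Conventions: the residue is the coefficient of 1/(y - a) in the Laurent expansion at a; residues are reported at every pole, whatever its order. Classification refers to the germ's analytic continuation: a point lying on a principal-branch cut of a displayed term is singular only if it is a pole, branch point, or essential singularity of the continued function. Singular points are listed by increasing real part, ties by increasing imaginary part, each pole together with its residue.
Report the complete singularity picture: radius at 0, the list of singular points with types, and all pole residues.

Radius of convergence at 0: 3/10.
At -5/4: a pole of order 2; residue -40000/6859.
At -3/10: a pole of order 2; residue 40000/6859.

Denominator factor (y + 3/10)^2: pole of order 2 at -3/10, modulus 3/10.
Denominator factor (y + 5/4)^2: pole of order 2 at -5/4, modulus 5/4.
The radius of convergence is the smallest modulus among the singular points: 3/10.
At the order-2 pole -5/4 set g(y) = (y - (-5/4))^2*f(y) = -5/(2*(y + 3/10)**2).
Order-2 pole: residue = g'(a); g'(-5/4) = -40000/6859, so the residue is -40000/6859.
At the order-2 pole -3/10 set g(y) = (y - (-3/10))^2*f(y) = -5/(2*(y + 5/4)**2).
Order-2 pole: residue = g'(a); g'(-3/10) = 40000/6859, so the residue is 40000/6859.
List the singular points by increasing real part (a conjugate pair: the negative imaginary part first).


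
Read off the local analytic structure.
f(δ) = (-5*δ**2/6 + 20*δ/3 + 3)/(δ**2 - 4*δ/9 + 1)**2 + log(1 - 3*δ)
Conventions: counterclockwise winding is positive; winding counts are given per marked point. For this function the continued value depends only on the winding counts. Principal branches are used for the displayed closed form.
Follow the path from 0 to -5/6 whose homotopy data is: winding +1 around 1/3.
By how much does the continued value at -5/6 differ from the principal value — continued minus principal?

The rational part is single-valued and drops out of the difference; each branch term changes only by its own monodromy.
(1)*log(1 - δ/(1/3)): each positive loop around 1/3 adds 2*pi*i to the log, so winding +1 contributes (1)*(1)*2*pi*i = (2)*pi*i.
Summing the contributions at δ = -5/6 gives (2)*pi*i.

Continued minus principal equals (2)*pi*i.


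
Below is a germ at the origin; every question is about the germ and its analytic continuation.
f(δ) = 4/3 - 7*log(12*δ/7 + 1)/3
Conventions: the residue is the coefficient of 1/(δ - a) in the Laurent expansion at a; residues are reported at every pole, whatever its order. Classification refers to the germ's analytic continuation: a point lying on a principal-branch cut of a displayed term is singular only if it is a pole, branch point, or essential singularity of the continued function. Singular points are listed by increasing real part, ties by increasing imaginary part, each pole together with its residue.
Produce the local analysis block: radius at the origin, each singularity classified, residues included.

Radius of convergence at 0: 7/12.
At -7/12: a logarithmic branch point.

Branch term (-7/3)*log(1 - δ/(-7/12)): its argument vanishes at δ = -7/12, a logarithmic branch point, modulus 7/12.
The radius of convergence is the smallest modulus among the singular points: 7/12.


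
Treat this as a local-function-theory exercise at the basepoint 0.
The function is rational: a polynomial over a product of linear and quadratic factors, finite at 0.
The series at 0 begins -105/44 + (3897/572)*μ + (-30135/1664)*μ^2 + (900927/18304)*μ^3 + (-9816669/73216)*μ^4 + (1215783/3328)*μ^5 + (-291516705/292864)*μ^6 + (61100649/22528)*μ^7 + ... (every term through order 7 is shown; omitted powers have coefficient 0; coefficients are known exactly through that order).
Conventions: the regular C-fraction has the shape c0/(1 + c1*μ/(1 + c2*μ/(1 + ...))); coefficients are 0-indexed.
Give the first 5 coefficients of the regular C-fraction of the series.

The regular C-fraction coefficients are [-105/44, 1299/455, -3721607/18913440, -5422402895/6726076512, 185757/161809].

Taylor coefficients (read off): a_0 = -105/44, a_1 = 3897/572, a_2 = -30135/1664, a_3 = 900927/18304, a_4 = -9816669/73216.
c0 = a_0 = -105/44. Peel one level at a time: if S = 1 + c*μ/S' with S'(0) = 1, then c is the μ-coefficient of S and S' = c*μ/(S - 1).
S_1 = c0/f = 1 + (1299/455)*μ + (3721607/6624800)*μ^2 + ...; c1 = 1299/455.
S_2 = c1*μ/(S_1 - 1) = 1 + (-3721607/18913440)*μ + (-274099487/1727898624)*μ^2 + ...; c2 = -3721607/18913440.
S_3 = c2*μ/(S_2 - 1) = 1 + (-5422402895/6726076512)*μ + (775403613985/837828879392)*μ^2 + ...; c3 = -5422402895/6726076512.
S_4 = c3*μ/(S_3 - 1) = 1 + (185757/161809)*μ + ...; c4 = 185757/161809.


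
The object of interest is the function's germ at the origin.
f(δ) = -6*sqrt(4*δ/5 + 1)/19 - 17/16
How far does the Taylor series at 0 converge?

The radius of convergence is 5/4.

Branch term (-6/19)*sqrt(1 - δ/(-5/4)): its argument vanishes at δ = -5/4, a square-root branch point, modulus 5/4.
The radius of convergence is the smallest modulus among the singular points: 5/4.


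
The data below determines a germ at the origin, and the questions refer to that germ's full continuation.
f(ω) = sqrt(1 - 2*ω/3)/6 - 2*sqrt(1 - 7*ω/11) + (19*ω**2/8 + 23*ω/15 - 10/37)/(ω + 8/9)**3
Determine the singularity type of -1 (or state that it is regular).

Denominator factors: ω + 8/9 = -1/9 at ω = -1 — none vanishes.
Branch term sqrt(1 - ω/(3/2)): argument at -1 is 5/3, nonzero, so -1 is not its branch point (a point on a principal cut is still regular for the continued germ).
Branch term sqrt(1 - ω/(11/7)): argument at -1 is 18/11, nonzero, so -1 is not its branch point (a point on a principal cut is still regular for the continued germ).
So the germ continues analytically to -1.

The point is a regular point.


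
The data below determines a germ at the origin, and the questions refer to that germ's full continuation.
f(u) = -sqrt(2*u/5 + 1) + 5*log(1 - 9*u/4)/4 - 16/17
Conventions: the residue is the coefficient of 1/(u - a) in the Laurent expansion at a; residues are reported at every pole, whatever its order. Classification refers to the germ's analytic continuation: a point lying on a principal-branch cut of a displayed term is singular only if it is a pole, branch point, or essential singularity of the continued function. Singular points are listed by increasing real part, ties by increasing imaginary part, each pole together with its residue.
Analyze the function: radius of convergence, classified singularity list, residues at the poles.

Radius of convergence at 0: 4/9.
At -5/2: an algebraic (square-root) branch point.
At 4/9: a logarithmic branch point.

Branch term (5/4)*log(1 - u/(4/9)): its argument vanishes at u = 4/9, a logarithmic branch point, modulus 4/9.
Branch term (-1)*sqrt(1 - u/(-5/2)): its argument vanishes at u = -5/2, a square-root branch point, modulus 5/2.
The radius of convergence is the smallest modulus among the singular points: 4/9.
List the singular points by increasing real part (a conjugate pair: the negative imaginary part first).


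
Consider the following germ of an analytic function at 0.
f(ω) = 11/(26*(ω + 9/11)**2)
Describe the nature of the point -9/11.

The denominator factor ω + 9/11 vanishes at -9/11 and appears to the power 2; the numerator there equals 11/26, nonzero, and no other factor vanishes.
Hence a pole whose order is the multiplicity, 2.

The point is a pole of order 2.
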